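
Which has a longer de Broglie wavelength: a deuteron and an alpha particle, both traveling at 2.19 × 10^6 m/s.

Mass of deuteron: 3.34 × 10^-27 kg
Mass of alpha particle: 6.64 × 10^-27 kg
The deuteron has the longer wavelength.

Using λ = h/(mv), since both particles have the same velocity, the wavelength depends only on mass.

For deuteron: λ₁ = h/(m₁v) = 9.06 × 10^-14 m
For alpha particle: λ₂ = h/(m₂v) = 4.56 × 10^-14 m

Since λ ∝ 1/m at constant velocity, the lighter particle has the longer wavelength.

The deuteron has the longer de Broglie wavelength.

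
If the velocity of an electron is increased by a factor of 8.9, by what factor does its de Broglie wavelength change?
The wavelength decreases by a factor of 8.9.

From λ = h/(mv), the wavelength is inversely proportional to velocity:

λ ∝ 1/v

If v → 8.9v, then λ → λ/8.9

When velocity is increased by a factor of 8.9, the wavelength decreases by a factor of 8.9.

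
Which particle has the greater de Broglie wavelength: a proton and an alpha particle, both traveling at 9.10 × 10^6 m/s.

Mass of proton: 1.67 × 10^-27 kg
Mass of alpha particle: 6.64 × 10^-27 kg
The proton has the longer wavelength.

Using λ = h/(mv), since both particles have the same velocity, the wavelength depends only on mass.

For proton: λ₁ = h/(m₁v) = 4.36 × 10^-14 m
For alpha particle: λ₂ = h/(m₂v) = 1.10 × 10^-14 m

Since λ ∝ 1/m at constant velocity, the lighter particle has the longer wavelength.

The proton has the longer de Broglie wavelength.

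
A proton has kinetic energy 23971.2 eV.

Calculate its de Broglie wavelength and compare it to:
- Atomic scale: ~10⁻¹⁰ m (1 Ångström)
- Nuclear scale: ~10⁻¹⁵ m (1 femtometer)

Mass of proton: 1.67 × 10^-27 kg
λ = 1.85 × 10^-13 m, which is between nuclear and atomic scales.

Using λ = h/√(2mKE):

KE = 23971.2 eV = 3.841 × 10^-15 J

λ = h/√(2mKE)
λ = (6.626 × 10^-34 J·s) / √(2 × 1.67 × 10^-27 kg × 3.841 × 10^-15 J)
λ = 1.85 × 10^-13 m

Comparison:
- Atomic scale (10⁻¹⁰ m): λ is 0.0019× this size
- Nuclear scale (10⁻¹⁵ m): λ is 1.9e+02× this size

The wavelength is between nuclear and atomic scales.

This wavelength is appropriate for probing atomic structure but too large for nuclear physics experiments.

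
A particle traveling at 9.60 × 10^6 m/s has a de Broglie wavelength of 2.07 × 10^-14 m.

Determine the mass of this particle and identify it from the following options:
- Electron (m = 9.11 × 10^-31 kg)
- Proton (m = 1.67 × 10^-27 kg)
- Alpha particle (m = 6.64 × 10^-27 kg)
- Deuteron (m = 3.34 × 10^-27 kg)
The particle is a deuteron.

From λ = h/(mv), solve for mass:

m = h/(λv)
m = (6.626 × 10^-34 J·s) / (2.07 × 10^-14 m × 9.60 × 10^6 m/s)
m = 3.33 × 10^-27 kg

Comparing with the listed masses, this is closest to a deuteron.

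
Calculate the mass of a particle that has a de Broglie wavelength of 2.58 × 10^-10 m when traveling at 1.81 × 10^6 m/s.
1.42 × 10^-30 kg

From the de Broglie relation λ = h/(mv), we solve for m:

m = h/(λv)
m = (6.626 × 10^-34 J·s) / (2.58 × 10^-10 m × 1.81 × 10^6 m/s)
m = 1.42 × 10^-30 kg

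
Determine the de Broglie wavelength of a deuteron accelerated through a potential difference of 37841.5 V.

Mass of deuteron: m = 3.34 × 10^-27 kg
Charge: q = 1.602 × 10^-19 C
1.04 × 10^-13 m

When a particle is accelerated through voltage V, it gains kinetic energy KE = qV.

The de Broglie wavelength is then λ = h/√(2mqV):

λ = h/√(2mqV)
λ = (6.626 × 10^-34 J·s) / √(2 × 3.34 × 10^-27 kg × 1.602 × 10^-19 C × 37841.5 V)
λ = 1.04 × 10^-13 m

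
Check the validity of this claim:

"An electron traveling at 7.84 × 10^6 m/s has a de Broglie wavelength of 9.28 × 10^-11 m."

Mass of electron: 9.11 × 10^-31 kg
True

The claim is correct.

Using λ = h/(mv):
λ = (6.626 × 10^-34 J·s) / (9.11 × 10^-31 kg × 7.84 × 10^6 m/s)
λ = 9.28 × 10^-11 m

This matches the claimed value.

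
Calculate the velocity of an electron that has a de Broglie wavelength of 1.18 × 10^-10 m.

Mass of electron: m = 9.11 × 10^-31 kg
6.16 × 10^6 m/s

From the de Broglie relation λ = h/(mv), we solve for v:

v = h/(mλ)
v = (6.626 × 10^-34 J·s) / (9.11 × 10^-31 kg × 1.18 × 10^-10 m)
v = 6.16 × 10^6 m/s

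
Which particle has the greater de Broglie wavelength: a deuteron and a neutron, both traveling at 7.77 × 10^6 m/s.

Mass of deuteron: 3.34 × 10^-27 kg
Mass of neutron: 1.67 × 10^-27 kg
The neutron has the longer wavelength.

Using λ = h/(mv), since both particles have the same velocity, the wavelength depends only on mass.

For deuteron: λ₁ = h/(m₁v) = 2.55 × 10^-14 m
For neutron: λ₂ = h/(m₂v) = 5.11 × 10^-14 m

Since λ ∝ 1/m at constant velocity, the lighter particle has the longer wavelength.

The neutron has the longer de Broglie wavelength.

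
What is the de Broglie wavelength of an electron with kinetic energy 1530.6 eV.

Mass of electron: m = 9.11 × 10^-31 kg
3.13 × 10^-11 m

Using λ = h/√(2mKE):

First convert KE to Joules: KE = 1530.6 eV = 2.452 × 10^-16 J

λ = h/√(2mKE)
λ = (6.626 × 10^-34 J·s) / √(2 × 9.11 × 10^-31 kg × 2.452 × 10^-16 J)
λ = 3.13 × 10^-11 m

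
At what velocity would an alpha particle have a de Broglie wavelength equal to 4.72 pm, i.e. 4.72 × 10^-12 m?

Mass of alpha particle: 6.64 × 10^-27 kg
2.11 × 10^4 m/s

From λ = h/(mv), solve for v:

v = h/(mλ)
v = (6.626 × 10^-34 J·s) / (6.64 × 10^-27 kg × 4.72 × 10^-12 m)
v = 2.11 × 10^4 m/s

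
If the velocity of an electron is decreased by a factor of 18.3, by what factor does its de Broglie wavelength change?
The wavelength increases by a factor of 18.3.

From λ = h/(mv), the wavelength is inversely proportional to velocity:

λ ∝ 1/v

If v → v/18.3, then λ → 18.3λ

When velocity is decreased by a factor of 18.3, the wavelength increases by a factor of 18.3.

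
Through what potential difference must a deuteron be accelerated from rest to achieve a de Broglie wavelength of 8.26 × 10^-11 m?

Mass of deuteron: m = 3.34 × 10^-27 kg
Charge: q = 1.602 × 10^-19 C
6.01 × 10^-2 V

From λ = h/√(2mqV), we solve for V:

λ² = h²/(2mqV)
V = h²/(2mqλ²)
V = (6.626 × 10^-34 J·s)² / (2 × 3.34 × 10^-27 kg × 1.602 × 10^-19 C × (8.26 × 10^-11 m)²)
V = 6.01 × 10^-2 V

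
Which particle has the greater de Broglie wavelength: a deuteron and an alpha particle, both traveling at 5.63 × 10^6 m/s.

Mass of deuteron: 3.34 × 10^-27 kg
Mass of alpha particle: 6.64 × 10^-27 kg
The deuteron has the longer wavelength.

Using λ = h/(mv), since both particles have the same velocity, the wavelength depends only on mass.

For deuteron: λ₁ = h/(m₁v) = 3.52 × 10^-14 m
For alpha particle: λ₂ = h/(m₂v) = 1.77 × 10^-14 m

Since λ ∝ 1/m at constant velocity, the lighter particle has the longer wavelength.

The deuteron has the longer de Broglie wavelength.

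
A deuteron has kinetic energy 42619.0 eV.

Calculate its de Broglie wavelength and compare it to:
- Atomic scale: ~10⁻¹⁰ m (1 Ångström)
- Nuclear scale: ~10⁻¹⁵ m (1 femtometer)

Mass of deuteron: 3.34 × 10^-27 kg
λ = 9.81 × 10^-14 m, which is between nuclear and atomic scales.

Using λ = h/√(2mKE):

KE = 42619.0 eV = 6.828 × 10^-15 J

λ = h/√(2mKE)
λ = (6.626 × 10^-34 J·s) / √(2 × 3.34 × 10^-27 kg × 6.828 × 10^-15 J)
λ = 9.81 × 10^-14 m

Comparison:
- Atomic scale (10⁻¹⁰ m): λ is 0.00098× this size
- Nuclear scale (10⁻¹⁵ m): λ is 98× this size

The wavelength is between nuclear and atomic scales.

This wavelength is appropriate for probing atomic structure but too large for nuclear physics experiments.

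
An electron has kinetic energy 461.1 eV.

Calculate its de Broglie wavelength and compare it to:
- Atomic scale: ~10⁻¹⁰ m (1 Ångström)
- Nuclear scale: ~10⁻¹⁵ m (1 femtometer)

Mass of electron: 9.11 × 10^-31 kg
λ = 5.71 × 10^-11 m, which is between nuclear and atomic scales.

Using λ = h/√(2mKE):

KE = 461.1 eV = 7.388 × 10^-17 J

λ = h/√(2mKE)
λ = (6.626 × 10^-34 J·s) / √(2 × 9.11 × 10^-31 kg × 7.388 × 10^-17 J)
λ = 5.71 × 10^-11 m

Comparison:
- Atomic scale (10⁻¹⁰ m): λ is 0.57× this size
- Nuclear scale (10⁻¹⁵ m): λ is 5.7e+04× this size

The wavelength is between nuclear and atomic scales.

This wavelength is appropriate for probing atomic structure but too large for nuclear physics experiments.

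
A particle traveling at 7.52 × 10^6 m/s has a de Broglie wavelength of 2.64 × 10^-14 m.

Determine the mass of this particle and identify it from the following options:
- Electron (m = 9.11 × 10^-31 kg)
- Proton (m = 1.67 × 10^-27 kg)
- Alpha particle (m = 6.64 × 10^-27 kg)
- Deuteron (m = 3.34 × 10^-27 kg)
The particle is a deuteron.

From λ = h/(mv), solve for mass:

m = h/(λv)
m = (6.626 × 10^-34 J·s) / (2.64 × 10^-14 m × 7.52 × 10^6 m/s)
m = 3.34 × 10^-27 kg

Comparing with the listed masses, this is closest to a deuteron.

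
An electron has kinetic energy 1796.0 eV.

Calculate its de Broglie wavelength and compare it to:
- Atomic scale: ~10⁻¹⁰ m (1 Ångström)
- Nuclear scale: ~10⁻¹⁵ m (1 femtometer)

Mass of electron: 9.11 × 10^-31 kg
λ = 2.89 × 10^-11 m, which is between nuclear and atomic scales.

Using λ = h/√(2mKE):

KE = 1796.0 eV = 2.878 × 10^-16 J

λ = h/√(2mKE)
λ = (6.626 × 10^-34 J·s) / √(2 × 9.11 × 10^-31 kg × 2.878 × 10^-16 J)
λ = 2.89 × 10^-11 m

Comparison:
- Atomic scale (10⁻¹⁰ m): λ is 0.29× this size
- Nuclear scale (10⁻¹⁵ m): λ is 2.9e+04× this size

The wavelength is between nuclear and atomic scales.

This wavelength is appropriate for probing atomic structure but too large for nuclear physics experiments.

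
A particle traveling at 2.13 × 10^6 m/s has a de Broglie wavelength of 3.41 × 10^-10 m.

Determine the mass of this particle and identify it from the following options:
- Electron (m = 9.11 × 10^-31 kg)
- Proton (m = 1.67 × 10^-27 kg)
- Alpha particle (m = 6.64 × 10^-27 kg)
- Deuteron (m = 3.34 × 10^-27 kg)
The particle is an electron.

From λ = h/(mv), solve for mass:

m = h/(λv)
m = (6.626 × 10^-34 J·s) / (3.41 × 10^-10 m × 2.13 × 10^6 m/s)
m = 9.12 × 10^-31 kg

Comparing with the listed masses, this is closest to an electron.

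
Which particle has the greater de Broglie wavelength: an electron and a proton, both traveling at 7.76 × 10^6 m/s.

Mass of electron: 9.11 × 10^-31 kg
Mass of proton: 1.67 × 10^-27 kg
The electron has the longer wavelength.

Using λ = h/(mv), since both particles have the same velocity, the wavelength depends only on mass.

For electron: λ₁ = h/(m₁v) = 9.37 × 10^-11 m
For proton: λ₂ = h/(m₂v) = 5.11 × 10^-14 m

Since λ ∝ 1/m at constant velocity, the lighter particle has the longer wavelength.

The electron has the longer de Broglie wavelength.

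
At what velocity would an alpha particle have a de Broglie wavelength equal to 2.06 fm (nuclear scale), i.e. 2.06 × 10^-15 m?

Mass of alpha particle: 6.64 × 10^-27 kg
4.84 × 10^7 m/s

From λ = h/(mv), solve for v:

v = h/(mλ)
v = (6.626 × 10^-34 J·s) / (6.64 × 10^-27 kg × 2.06 × 10^-15 m)
v = 4.84 × 10^7 m/s

Note: This velocity is 16.2% of the speed of light, so relativistic corrections would be needed for a more accurate calculation.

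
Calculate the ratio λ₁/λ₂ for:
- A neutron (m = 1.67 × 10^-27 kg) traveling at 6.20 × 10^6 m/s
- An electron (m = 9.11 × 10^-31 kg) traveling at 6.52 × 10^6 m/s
λ₁/λ₂ = 5.74 × 10^-4

Using λ = h/(mv):

λ₁ = h/(m₁v₁) = 6.40 × 10^-14 m
λ₂ = h/(m₂v₂) = 1.12 × 10^-10 m

Ratio λ₁/λ₂ = (m₂v₂)/(m₁v₁)
         = (9.11 × 10^-31 kg × 6.52 × 10^6 m/s) / (1.67 × 10^-27 kg × 6.20 × 10^6 m/s)
         = 5.74 × 10^-4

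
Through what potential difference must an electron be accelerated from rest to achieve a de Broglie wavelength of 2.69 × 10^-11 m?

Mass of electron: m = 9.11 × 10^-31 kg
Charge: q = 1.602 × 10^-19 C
2.08 × 10^3 V

From λ = h/√(2mqV), we solve for V:

λ² = h²/(2mqV)
V = h²/(2mqλ²)
V = (6.626 × 10^-34 J·s)² / (2 × 9.11 × 10^-31 kg × 1.602 × 10^-19 C × (2.69 × 10^-11 m)²)
V = 2.08 × 10^3 V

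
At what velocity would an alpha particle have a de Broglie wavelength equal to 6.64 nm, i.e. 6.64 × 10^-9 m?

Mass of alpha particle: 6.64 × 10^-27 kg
1.50 × 10^1 m/s

From λ = h/(mv), solve for v:

v = h/(mλ)
v = (6.626 × 10^-34 J·s) / (6.64 × 10^-27 kg × 6.64 × 10^-9 m)
v = 1.50 × 10^1 m/s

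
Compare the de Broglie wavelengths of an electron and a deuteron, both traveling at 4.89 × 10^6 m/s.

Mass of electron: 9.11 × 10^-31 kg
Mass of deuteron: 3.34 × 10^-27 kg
The electron has the longer wavelength.

Using λ = h/(mv), since both particles have the same velocity, the wavelength depends only on mass.

For electron: λ₁ = h/(m₁v) = 1.49 × 10^-10 m
For deuteron: λ₂ = h/(m₂v) = 4.06 × 10^-14 m

Since λ ∝ 1/m at constant velocity, the lighter particle has the longer wavelength.

The electron has the longer de Broglie wavelength.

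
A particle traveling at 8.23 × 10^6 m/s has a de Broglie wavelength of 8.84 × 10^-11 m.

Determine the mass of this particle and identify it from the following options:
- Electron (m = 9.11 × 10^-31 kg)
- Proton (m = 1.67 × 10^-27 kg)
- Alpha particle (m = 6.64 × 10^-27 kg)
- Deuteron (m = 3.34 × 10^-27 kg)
The particle is an electron.

From λ = h/(mv), solve for mass:

m = h/(λv)
m = (6.626 × 10^-34 J·s) / (8.84 × 10^-11 m × 8.23 × 10^6 m/s)
m = 9.11 × 10^-31 kg

Comparing with the listed masses, this is closest to an electron.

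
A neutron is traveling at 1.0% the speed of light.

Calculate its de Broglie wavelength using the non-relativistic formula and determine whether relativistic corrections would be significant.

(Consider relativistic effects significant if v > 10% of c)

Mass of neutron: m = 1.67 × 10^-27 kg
No, relativistic corrections are not needed.

Using the non-relativistic de Broglie formula λ = h/(mv):

v = 1.0% × c = 2.998 × 10^6 m/s

λ = h/(mv)
λ = (6.626 × 10^-34 J·s) / (1.67 × 10^-27 kg × 2.998 × 10^6 m/s)
λ = 1.32 × 10^-13 m

Since v = 1.0% of c < 10% of c, relativistic corrections are NOT significant and this non-relativistic result is a good approximation.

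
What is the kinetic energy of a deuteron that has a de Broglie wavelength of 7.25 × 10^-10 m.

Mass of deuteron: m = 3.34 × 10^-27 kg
1.25 × 10^-22 J (or 7.80 × 10^-4 eV)

From λ = h/√(2mKE), we solve for KE:

λ² = h²/(2mKE)
KE = h²/(2mλ²)
KE = (6.626 × 10^-34 J·s)² / (2 × 3.34 × 10^-27 kg × (7.25 × 10^-10 m)²)
KE = 1.25 × 10^-22 J
KE = 7.80 × 10^-4 eV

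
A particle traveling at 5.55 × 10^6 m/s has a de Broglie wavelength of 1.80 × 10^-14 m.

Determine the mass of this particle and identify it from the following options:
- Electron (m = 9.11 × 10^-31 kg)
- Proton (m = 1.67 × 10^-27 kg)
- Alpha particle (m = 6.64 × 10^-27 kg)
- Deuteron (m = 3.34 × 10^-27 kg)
The particle is an alpha particle.

From λ = h/(mv), solve for mass:

m = h/(λv)
m = (6.626 × 10^-34 J·s) / (1.80 × 10^-14 m × 5.55 × 10^6 m/s)
m = 6.63 × 10^-27 kg

Comparing with the listed masses, this is closest to an alpha particle.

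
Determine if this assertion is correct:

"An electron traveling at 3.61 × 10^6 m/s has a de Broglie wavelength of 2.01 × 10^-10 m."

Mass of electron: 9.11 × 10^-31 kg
True

The claim is correct.

Using λ = h/(mv):
λ = (6.626 × 10^-34 J·s) / (9.11 × 10^-31 kg × 3.61 × 10^6 m/s)
λ = 2.01 × 10^-10 m

This matches the claimed value.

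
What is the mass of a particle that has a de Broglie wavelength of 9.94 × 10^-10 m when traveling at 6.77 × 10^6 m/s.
9.85 × 10^-32 kg

From the de Broglie relation λ = h/(mv), we solve for m:

m = h/(λv)
m = (6.626 × 10^-34 J·s) / (9.94 × 10^-10 m × 6.77 × 10^6 m/s)
m = 9.85 × 10^-32 kg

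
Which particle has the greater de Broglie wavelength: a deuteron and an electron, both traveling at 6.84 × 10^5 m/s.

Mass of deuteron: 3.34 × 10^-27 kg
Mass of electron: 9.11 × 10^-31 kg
The electron has the longer wavelength.

Using λ = h/(mv), since both particles have the same velocity, the wavelength depends only on mass.

For deuteron: λ₁ = h/(m₁v) = 2.90 × 10^-13 m
For electron: λ₂ = h/(m₂v) = 1.06 × 10^-9 m

Since λ ∝ 1/m at constant velocity, the lighter particle has the longer wavelength.

The electron has the longer de Broglie wavelength.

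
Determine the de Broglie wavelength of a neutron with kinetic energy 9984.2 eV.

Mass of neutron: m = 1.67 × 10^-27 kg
2.87 × 10^-13 m

Using λ = h/√(2mKE):

First convert KE to Joules: KE = 9984.2 eV = 1.600 × 10^-15 J

λ = h/√(2mKE)
λ = (6.626 × 10^-34 J·s) / √(2 × 1.67 × 10^-27 kg × 1.600 × 10^-15 J)
λ = 2.87 × 10^-13 m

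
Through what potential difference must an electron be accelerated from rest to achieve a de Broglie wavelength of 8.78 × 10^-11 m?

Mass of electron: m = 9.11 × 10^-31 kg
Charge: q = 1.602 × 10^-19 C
195 V

From λ = h/√(2mqV), we solve for V:

λ² = h²/(2mqV)
V = h²/(2mqλ²)
V = (6.626 × 10^-34 J·s)² / (2 × 9.11 × 10^-31 kg × 1.602 × 10^-19 C × (8.78 × 10^-11 m)²)
V = 195 V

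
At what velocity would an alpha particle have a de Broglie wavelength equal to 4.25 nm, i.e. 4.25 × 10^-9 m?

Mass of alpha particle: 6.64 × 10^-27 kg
2.35 × 10^1 m/s

From λ = h/(mv), solve for v:

v = h/(mλ)
v = (6.626 × 10^-34 J·s) / (6.64 × 10^-27 kg × 4.25 × 10^-9 m)
v = 2.35 × 10^1 m/s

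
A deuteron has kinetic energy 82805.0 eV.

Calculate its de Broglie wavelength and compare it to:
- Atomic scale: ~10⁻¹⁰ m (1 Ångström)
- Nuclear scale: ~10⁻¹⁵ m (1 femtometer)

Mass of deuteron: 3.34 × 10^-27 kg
λ = 7.04 × 10^-14 m, which is between nuclear and atomic scales.

Using λ = h/√(2mKE):

KE = 82805.0 eV = 1.327 × 10^-14 J

λ = h/√(2mKE)
λ = (6.626 × 10^-34 J·s) / √(2 × 3.34 × 10^-27 kg × 1.327 × 10^-14 J)
λ = 7.04 × 10^-14 m

Comparison:
- Atomic scale (10⁻¹⁰ m): λ is 0.0007× this size
- Nuclear scale (10⁻¹⁵ m): λ is 70× this size

The wavelength is between nuclear and atomic scales.

This wavelength is appropriate for probing atomic structure but too large for nuclear physics experiments.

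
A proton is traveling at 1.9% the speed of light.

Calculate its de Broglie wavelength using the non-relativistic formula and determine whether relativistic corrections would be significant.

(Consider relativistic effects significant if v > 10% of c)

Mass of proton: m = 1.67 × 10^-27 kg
No, relativistic corrections are not needed.

Using the non-relativistic de Broglie formula λ = h/(mv):

v = 1.9% × c = 5.696 × 10^6 m/s

λ = h/(mv)
λ = (6.626 × 10^-34 J·s) / (1.67 × 10^-27 kg × 5.696 × 10^6 m/s)
λ = 6.97 × 10^-14 m

Since v = 1.9% of c < 10% of c, relativistic corrections are NOT significant and this non-relativistic result is a good approximation.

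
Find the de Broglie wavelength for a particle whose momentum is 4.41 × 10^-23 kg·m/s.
1.50 × 10^-11 m

Using the de Broglie relation λ = h/p:

λ = h/p
λ = (6.626 × 10^-34 J·s) / (4.41 × 10^-23 kg·m/s)
λ = 1.50 × 10^-11 m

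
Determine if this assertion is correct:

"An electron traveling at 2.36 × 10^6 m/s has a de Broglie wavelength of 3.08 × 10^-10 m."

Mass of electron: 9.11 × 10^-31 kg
True

The claim is correct.

Using λ = h/(mv):
λ = (6.626 × 10^-34 J·s) / (9.11 × 10^-31 kg × 2.36 × 10^6 m/s)
λ = 3.08 × 10^-10 m

This matches the claimed value.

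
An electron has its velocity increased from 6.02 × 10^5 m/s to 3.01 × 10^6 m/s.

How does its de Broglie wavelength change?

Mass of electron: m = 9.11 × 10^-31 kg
The wavelength decreases by a factor of 5.

Using λ = h/(mv):

Initial wavelength: λ₁ = h/(mv₁) = 1.21 × 10^-9 m
Final wavelength: λ₂ = h/(mv₂) = 2.42 × 10^-10 m

Since λ ∝ 1/v, when velocity increases by a factor of 5, the wavelength decreases by a factor of 5.

λ₂/λ₁ = v₁/v₂ = 1/5

The wavelength decreases by a factor of 5.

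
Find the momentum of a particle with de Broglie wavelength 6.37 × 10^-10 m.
1.04 × 10^-24 kg·m/s

From the de Broglie relation λ = h/p, we solve for p:

p = h/λ
p = (6.626 × 10^-34 J·s) / (6.37 × 10^-10 m)
p = 1.04 × 10^-24 kg·m/s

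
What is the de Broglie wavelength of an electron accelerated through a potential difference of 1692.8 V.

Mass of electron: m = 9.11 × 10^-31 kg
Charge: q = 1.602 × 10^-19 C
2.98 × 10^-11 m

When a particle is accelerated through voltage V, it gains kinetic energy KE = qV.

The de Broglie wavelength is then λ = h/√(2mqV):

λ = h/√(2mqV)
λ = (6.626 × 10^-34 J·s) / √(2 × 9.11 × 10^-31 kg × 1.602 × 10^-19 C × 1692.8 V)
λ = 2.98 × 10^-11 m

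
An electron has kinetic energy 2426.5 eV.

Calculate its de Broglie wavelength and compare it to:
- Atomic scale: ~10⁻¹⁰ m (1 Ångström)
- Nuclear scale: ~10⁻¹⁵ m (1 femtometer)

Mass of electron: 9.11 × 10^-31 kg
λ = 2.49 × 10^-11 m, which is between nuclear and atomic scales.

Using λ = h/√(2mKE):

KE = 2426.5 eV = 3.888 × 10^-16 J

λ = h/√(2mKE)
λ = (6.626 × 10^-34 J·s) / √(2 × 9.11 × 10^-31 kg × 3.888 × 10^-16 J)
λ = 2.49 × 10^-11 m

Comparison:
- Atomic scale (10⁻¹⁰ m): λ is 0.25× this size
- Nuclear scale (10⁻¹⁵ m): λ is 2.5e+04× this size

The wavelength is between nuclear and atomic scales.

This wavelength is appropriate for probing atomic structure but too large for nuclear physics experiments.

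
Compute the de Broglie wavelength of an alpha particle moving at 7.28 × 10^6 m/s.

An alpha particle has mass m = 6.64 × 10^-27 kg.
1.37 × 10^-14 m

Using the de Broglie relation λ = h/(mv):

λ = h/(mv)
λ = (6.626 × 10^-34 J·s) / (6.64 × 10^-27 kg × 7.28 × 10^6 m/s)
λ = 1.37 × 10^-14 m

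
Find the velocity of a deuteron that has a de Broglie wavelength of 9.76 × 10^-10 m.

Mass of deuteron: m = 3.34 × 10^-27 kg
2.03 × 10^2 m/s

From the de Broglie relation λ = h/(mv), we solve for v:

v = h/(mλ)
v = (6.626 × 10^-34 J·s) / (3.34 × 10^-27 kg × 9.76 × 10^-10 m)
v = 2.03 × 10^2 m/s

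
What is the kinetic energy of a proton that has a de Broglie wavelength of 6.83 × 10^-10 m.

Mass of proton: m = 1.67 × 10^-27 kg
2.82 × 10^-22 J (or 1.76 × 10^-3 eV)

From λ = h/√(2mKE), we solve for KE:

λ² = h²/(2mKE)
KE = h²/(2mλ²)
KE = (6.626 × 10^-34 J·s)² / (2 × 1.67 × 10^-27 kg × (6.83 × 10^-10 m)²)
KE = 2.82 × 10^-22 J
KE = 1.76 × 10^-3 eV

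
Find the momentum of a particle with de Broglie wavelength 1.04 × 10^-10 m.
6.37 × 10^-24 kg·m/s

From the de Broglie relation λ = h/p, we solve for p:

p = h/λ
p = (6.626 × 10^-34 J·s) / (1.04 × 10^-10 m)
p = 6.37 × 10^-24 kg·m/s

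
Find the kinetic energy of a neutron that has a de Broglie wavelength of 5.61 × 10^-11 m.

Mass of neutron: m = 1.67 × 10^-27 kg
4.18 × 10^-20 J (or 0.261 eV)

From λ = h/√(2mKE), we solve for KE:

λ² = h²/(2mKE)
KE = h²/(2mλ²)
KE = (6.626 × 10^-34 J·s)² / (2 × 1.67 × 10^-27 kg × (5.61 × 10^-11 m)²)
KE = 4.18 × 10^-20 J
KE = 0.261 eV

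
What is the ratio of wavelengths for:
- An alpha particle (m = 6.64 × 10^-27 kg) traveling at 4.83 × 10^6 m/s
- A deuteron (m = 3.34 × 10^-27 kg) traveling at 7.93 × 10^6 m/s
λ₁/λ₂ = 0.826

Using λ = h/(mv):

λ₁ = h/(m₁v₁) = 2.07 × 10^-14 m
λ₂ = h/(m₂v₂) = 2.50 × 10^-14 m

Ratio λ₁/λ₂ = (m₂v₂)/(m₁v₁)
         = (3.34 × 10^-27 kg × 7.93 × 10^6 m/s) / (6.64 × 10^-27 kg × 4.83 × 10^6 m/s)
         = 0.826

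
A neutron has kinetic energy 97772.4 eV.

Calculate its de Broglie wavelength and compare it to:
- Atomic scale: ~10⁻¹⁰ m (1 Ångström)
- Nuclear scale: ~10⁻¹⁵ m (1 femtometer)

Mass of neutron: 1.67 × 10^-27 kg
λ = 9.16 × 10^-14 m, which is between nuclear and atomic scales.

Using λ = h/√(2mKE):

KE = 97772.4 eV = 1.566 × 10^-14 J

λ = h/√(2mKE)
λ = (6.626 × 10^-34 J·s) / √(2 × 1.67 × 10^-27 kg × 1.566 × 10^-14 J)
λ = 9.16 × 10^-14 m

Comparison:
- Atomic scale (10⁻¹⁰ m): λ is 0.00092× this size
- Nuclear scale (10⁻¹⁵ m): λ is 92× this size

The wavelength is between nuclear and atomic scales.

This wavelength is appropriate for probing atomic structure but too large for nuclear physics experiments.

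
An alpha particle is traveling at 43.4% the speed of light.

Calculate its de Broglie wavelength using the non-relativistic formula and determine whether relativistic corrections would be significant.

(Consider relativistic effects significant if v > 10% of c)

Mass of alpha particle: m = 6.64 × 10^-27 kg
Yes, relativistic corrections are needed.

Using the non-relativistic de Broglie formula λ = h/(mv):

v = 43.4% × c = 1.301 × 10^8 m/s

λ = h/(mv)
λ = (6.626 × 10^-34 J·s) / (6.64 × 10^-27 kg × 1.301 × 10^8 m/s)
λ = 7.67 × 10^-16 m

Since v = 43.4% of c > 10% of c, relativistic corrections ARE significant and the actual wavelength would differ from this non-relativistic estimate.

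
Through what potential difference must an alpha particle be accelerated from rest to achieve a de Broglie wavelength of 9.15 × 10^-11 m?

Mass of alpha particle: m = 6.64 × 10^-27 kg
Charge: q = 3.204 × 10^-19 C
1.23 × 10^-2 V

From λ = h/√(2mqV), we solve for V:

λ² = h²/(2mqV)
V = h²/(2mqλ²)
V = (6.626 × 10^-34 J·s)² / (2 × 6.64 × 10^-27 kg × 3.204 × 10^-19 C × (9.15 × 10^-11 m)²)
V = 1.23 × 10^-2 V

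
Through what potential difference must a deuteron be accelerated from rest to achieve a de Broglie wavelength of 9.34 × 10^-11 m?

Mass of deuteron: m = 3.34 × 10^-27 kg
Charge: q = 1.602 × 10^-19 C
4.70 × 10^-2 V

From λ = h/√(2mqV), we solve for V:

λ² = h²/(2mqV)
V = h²/(2mqλ²)
V = (6.626 × 10^-34 J·s)² / (2 × 3.34 × 10^-27 kg × 1.602 × 10^-19 C × (9.34 × 10^-11 m)²)
V = 4.70 × 10^-2 V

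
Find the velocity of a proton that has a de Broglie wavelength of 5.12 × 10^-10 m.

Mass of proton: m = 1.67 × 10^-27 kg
7.75 × 10^2 m/s

From the de Broglie relation λ = h/(mv), we solve for v:

v = h/(mλ)
v = (6.626 × 10^-34 J·s) / (1.67 × 10^-27 kg × 5.12 × 10^-10 m)
v = 7.75 × 10^2 m/s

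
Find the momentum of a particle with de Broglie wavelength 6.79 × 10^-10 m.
9.76 × 10^-25 kg·m/s

From the de Broglie relation λ = h/p, we solve for p:

p = h/λ
p = (6.626 × 10^-34 J·s) / (6.79 × 10^-10 m)
p = 9.76 × 10^-25 kg·m/s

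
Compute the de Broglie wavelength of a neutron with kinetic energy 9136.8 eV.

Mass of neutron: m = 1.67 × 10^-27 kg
3.00 × 10^-13 m

Using λ = h/√(2mKE):

First convert KE to Joules: KE = 9136.8 eV = 1.464 × 10^-15 J

λ = h/√(2mKE)
λ = (6.626 × 10^-34 J·s) / √(2 × 1.67 × 10^-27 kg × 1.464 × 10^-15 J)
λ = 3.00 × 10^-13 m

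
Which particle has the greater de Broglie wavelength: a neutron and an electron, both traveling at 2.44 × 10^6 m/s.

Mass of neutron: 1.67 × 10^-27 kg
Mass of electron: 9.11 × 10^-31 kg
The electron has the longer wavelength.

Using λ = h/(mv), since both particles have the same velocity, the wavelength depends only on mass.

For neutron: λ₁ = h/(m₁v) = 1.63 × 10^-13 m
For electron: λ₂ = h/(m₂v) = 2.98 × 10^-10 m

Since λ ∝ 1/m at constant velocity, the lighter particle has the longer wavelength.

The electron has the longer de Broglie wavelength.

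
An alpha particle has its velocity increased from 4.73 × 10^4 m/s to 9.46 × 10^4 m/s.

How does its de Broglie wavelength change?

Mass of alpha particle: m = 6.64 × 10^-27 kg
The wavelength decreases by a factor of 2.

Using λ = h/(mv):

Initial wavelength: λ₁ = h/(mv₁) = 2.11 × 10^-12 m
Final wavelength: λ₂ = h/(mv₂) = 1.05 × 10^-12 m

Since λ ∝ 1/v, when velocity increases by a factor of 2, the wavelength decreases by a factor of 2.

λ₂/λ₁ = v₁/v₂ = 1/2

The wavelength decreases by a factor of 2.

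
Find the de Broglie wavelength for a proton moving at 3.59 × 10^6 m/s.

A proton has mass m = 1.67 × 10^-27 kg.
1.11 × 10^-13 m

Using the de Broglie relation λ = h/(mv):

λ = h/(mv)
λ = (6.626 × 10^-34 J·s) / (1.67 × 10^-27 kg × 3.59 × 10^6 m/s)
λ = 1.11 × 10^-13 m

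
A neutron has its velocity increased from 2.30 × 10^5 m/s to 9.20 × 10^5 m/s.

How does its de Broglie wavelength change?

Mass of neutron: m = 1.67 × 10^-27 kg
The wavelength decreases by a factor of 4.

Using λ = h/(mv):

Initial wavelength: λ₁ = h/(mv₁) = 1.73 × 10^-12 m
Final wavelength: λ₂ = h/(mv₂) = 4.31 × 10^-13 m

Since λ ∝ 1/v, when velocity increases by a factor of 4, the wavelength decreases by a factor of 4.

λ₂/λ₁ = v₁/v₂ = 1/4

The wavelength decreases by a factor of 4.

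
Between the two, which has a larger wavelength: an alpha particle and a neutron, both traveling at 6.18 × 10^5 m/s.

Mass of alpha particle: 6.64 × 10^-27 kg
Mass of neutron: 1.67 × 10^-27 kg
The neutron has the longer wavelength.

Using λ = h/(mv), since both particles have the same velocity, the wavelength depends only on mass.

For alpha particle: λ₁ = h/(m₁v) = 1.61 × 10^-13 m
For neutron: λ₂ = h/(m₂v) = 6.42 × 10^-13 m

Since λ ∝ 1/m at constant velocity, the lighter particle has the longer wavelength.

The neutron has the longer de Broglie wavelength.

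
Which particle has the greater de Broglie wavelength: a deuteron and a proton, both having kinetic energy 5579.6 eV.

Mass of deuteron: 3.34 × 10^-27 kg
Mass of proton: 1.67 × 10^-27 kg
The proton has the longer wavelength.

Using λ = h/√(2mKE):

For deuteron: λ₁ = h/√(2m₁KE) = 2.71 × 10^-13 m
For proton: λ₂ = h/√(2m₂KE) = 3.83 × 10^-13 m

Since λ ∝ 1/√m at constant kinetic energy, the lighter particle has the longer wavelength.

The proton has the longer de Broglie wavelength.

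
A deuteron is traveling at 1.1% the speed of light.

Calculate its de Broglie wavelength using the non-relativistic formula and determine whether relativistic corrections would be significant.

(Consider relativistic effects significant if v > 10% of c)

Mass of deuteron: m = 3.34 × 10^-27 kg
No, relativistic corrections are not needed.

Using the non-relativistic de Broglie formula λ = h/(mv):

v = 1.1% × c = 3.298 × 10^6 m/s

λ = h/(mv)
λ = (6.626 × 10^-34 J·s) / (3.34 × 10^-27 kg × 3.298 × 10^6 m/s)
λ = 6.02 × 10^-14 m

Since v = 1.1% of c < 10% of c, relativistic corrections are NOT significant and this non-relativistic result is a good approximation.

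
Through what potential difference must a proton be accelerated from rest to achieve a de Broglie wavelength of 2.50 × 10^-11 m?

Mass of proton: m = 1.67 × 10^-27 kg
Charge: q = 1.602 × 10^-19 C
1.31 V

From λ = h/√(2mqV), we solve for V:

λ² = h²/(2mqV)
V = h²/(2mqλ²)
V = (6.626 × 10^-34 J·s)² / (2 × 1.67 × 10^-27 kg × 1.602 × 10^-19 C × (2.50 × 10^-11 m)²)
V = 1.31 V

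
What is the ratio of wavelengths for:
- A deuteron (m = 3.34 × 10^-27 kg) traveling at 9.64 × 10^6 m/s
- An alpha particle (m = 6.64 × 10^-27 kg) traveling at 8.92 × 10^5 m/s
λ₁/λ₂ = 0.184

Using λ = h/(mv):

λ₁ = h/(m₁v₁) = 2.06 × 10^-14 m
λ₂ = h/(m₂v₂) = 1.12 × 10^-13 m

Ratio λ₁/λ₂ = (m₂v₂)/(m₁v₁)
         = (6.64 × 10^-27 kg × 8.92 × 10^5 m/s) / (3.34 × 10^-27 kg × 9.64 × 10^6 m/s)
         = 0.184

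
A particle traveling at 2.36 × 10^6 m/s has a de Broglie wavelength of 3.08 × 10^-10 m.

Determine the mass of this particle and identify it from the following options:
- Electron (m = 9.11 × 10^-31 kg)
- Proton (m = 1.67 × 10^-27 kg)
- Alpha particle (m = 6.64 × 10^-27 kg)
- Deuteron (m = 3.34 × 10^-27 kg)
The particle is an electron.

From λ = h/(mv), solve for mass:

m = h/(λv)
m = (6.626 × 10^-34 J·s) / (3.08 × 10^-10 m × 2.36 × 10^6 m/s)
m = 9.12 × 10^-31 kg

Comparing with the listed masses, this is closest to an electron.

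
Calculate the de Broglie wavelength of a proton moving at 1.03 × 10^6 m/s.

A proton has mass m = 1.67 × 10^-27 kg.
3.85 × 10^-13 m

Using the de Broglie relation λ = h/(mv):

λ = h/(mv)
λ = (6.626 × 10^-34 J·s) / (1.67 × 10^-27 kg × 1.03 × 10^6 m/s)
λ = 3.85 × 10^-13 m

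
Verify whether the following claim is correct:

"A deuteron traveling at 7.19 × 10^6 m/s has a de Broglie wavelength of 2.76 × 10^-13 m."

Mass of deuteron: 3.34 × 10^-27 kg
False

The claim is incorrect.

Using λ = h/(mv):
λ = (6.626 × 10^-34 J·s) / (3.34 × 10^-27 kg × 7.19 × 10^6 m/s)
λ = 2.76 × 10^-14 m

The actual wavelength differs from the claimed 2.76 × 10^-13 m.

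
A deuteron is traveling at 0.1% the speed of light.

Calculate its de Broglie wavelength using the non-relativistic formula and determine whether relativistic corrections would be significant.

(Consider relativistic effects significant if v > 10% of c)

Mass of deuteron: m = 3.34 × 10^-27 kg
No, relativistic corrections are not needed.

Using the non-relativistic de Broglie formula λ = h/(mv):

v = 0.1% × c = 2.998 × 10^5 m/s

λ = h/(mv)
λ = (6.626 × 10^-34 J·s) / (3.34 × 10^-27 kg × 2.998 × 10^5 m/s)
λ = 6.62 × 10^-13 m

Since v = 0.1% of c < 10% of c, relativistic corrections are NOT significant and this non-relativistic result is a good approximation.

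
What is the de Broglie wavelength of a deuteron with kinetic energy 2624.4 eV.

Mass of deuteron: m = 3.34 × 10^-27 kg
3.95 × 10^-13 m

Using λ = h/√(2mKE):

First convert KE to Joules: KE = 2624.4 eV = 4.205 × 10^-16 J

λ = h/√(2mKE)
λ = (6.626 × 10^-34 J·s) / √(2 × 3.34 × 10^-27 kg × 4.205 × 10^-16 J)
λ = 3.95 × 10^-13 m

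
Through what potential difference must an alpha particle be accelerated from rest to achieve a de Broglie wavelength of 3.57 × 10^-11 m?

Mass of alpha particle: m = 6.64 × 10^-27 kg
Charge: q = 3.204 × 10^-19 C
8.10 × 10^-2 V

From λ = h/√(2mqV), we solve for V:

λ² = h²/(2mqV)
V = h²/(2mqλ²)
V = (6.626 × 10^-34 J·s)² / (2 × 6.64 × 10^-27 kg × 3.204 × 10^-19 C × (3.57 × 10^-11 m)²)
V = 8.10 × 10^-2 V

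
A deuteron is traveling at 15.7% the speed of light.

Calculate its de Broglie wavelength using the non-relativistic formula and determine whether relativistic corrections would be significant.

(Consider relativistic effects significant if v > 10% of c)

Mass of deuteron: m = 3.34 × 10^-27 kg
Yes, relativistic corrections are needed.

Using the non-relativistic de Broglie formula λ = h/(mv):

v = 15.7% × c = 4.707 × 10^7 m/s

λ = h/(mv)
λ = (6.626 × 10^-34 J·s) / (3.34 × 10^-27 kg × 4.707 × 10^7 m/s)
λ = 4.21 × 10^-15 m

Since v = 15.7% of c > 10% of c, relativistic corrections ARE significant and the actual wavelength would differ from this non-relativistic estimate.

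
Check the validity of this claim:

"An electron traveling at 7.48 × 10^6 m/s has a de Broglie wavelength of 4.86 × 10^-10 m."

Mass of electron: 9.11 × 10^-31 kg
False

The claim is incorrect.

Using λ = h/(mv):
λ = (6.626 × 10^-34 J·s) / (9.11 × 10^-31 kg × 7.48 × 10^6 m/s)
λ = 9.72 × 10^-11 m

The actual wavelength differs from the claimed 4.86 × 10^-10 m.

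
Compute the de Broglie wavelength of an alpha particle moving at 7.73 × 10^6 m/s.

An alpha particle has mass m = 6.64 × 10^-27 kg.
1.29 × 10^-14 m

Using the de Broglie relation λ = h/(mv):

λ = h/(mv)
λ = (6.626 × 10^-34 J·s) / (6.64 × 10^-27 kg × 7.73 × 10^6 m/s)
λ = 1.29 × 10^-14 m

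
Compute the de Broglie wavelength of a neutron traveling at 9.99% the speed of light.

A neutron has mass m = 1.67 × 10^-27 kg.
1.32 × 10^-14 m

Using the de Broglie relation λ = h/(mv):

v = 9.99% × c = 2.995 × 10^7 m/s

λ = h/(mv)
λ = (6.626 × 10^-34 J·s) / (1.67 × 10^-27 kg × 2.995 × 10^7 m/s)
λ = 1.32 × 10^-14 m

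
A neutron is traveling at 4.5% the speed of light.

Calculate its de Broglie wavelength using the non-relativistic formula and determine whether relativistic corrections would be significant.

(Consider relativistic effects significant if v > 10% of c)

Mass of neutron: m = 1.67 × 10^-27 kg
No, relativistic corrections are not needed.

Using the non-relativistic de Broglie formula λ = h/(mv):

v = 4.5% × c = 1.349 × 10^7 m/s

λ = h/(mv)
λ = (6.626 × 10^-34 J·s) / (1.67 × 10^-27 kg × 1.349 × 10^7 m/s)
λ = 2.94 × 10^-14 m

Since v = 4.5% of c < 10% of c, relativistic corrections are NOT significant and this non-relativistic result is a good approximation.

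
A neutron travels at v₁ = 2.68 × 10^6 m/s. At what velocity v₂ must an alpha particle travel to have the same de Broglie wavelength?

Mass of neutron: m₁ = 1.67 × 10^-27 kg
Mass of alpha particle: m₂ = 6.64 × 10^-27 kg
v₂ = 6.74 × 10^5 m/s

For equal de Broglie wavelengths: λ₁ = λ₂

h/(m₁v₁) = h/(m₂v₂)
m₁v₁ = m₂v₂
v₂ = v₁ · (m₁/m₂)

v₂ = 2.68 × 10^6 m/s × (1.67 × 10^-27 kg / 6.64 × 10^-27 kg)
v₂ = 6.74 × 10^5 m/s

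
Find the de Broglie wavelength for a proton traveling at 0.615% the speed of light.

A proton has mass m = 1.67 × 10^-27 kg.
2.15 × 10^-13 m

Using the de Broglie relation λ = h/(mv):

v = 0.615% × c = 1.844 × 10^6 m/s

λ = h/(mv)
λ = (6.626 × 10^-34 J·s) / (1.67 × 10^-27 kg × 1.844 × 10^6 m/s)
λ = 2.15 × 10^-13 m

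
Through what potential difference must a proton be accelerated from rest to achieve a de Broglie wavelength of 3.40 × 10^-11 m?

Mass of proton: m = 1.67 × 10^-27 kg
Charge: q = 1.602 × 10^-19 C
7.10 × 10^-1 V

From λ = h/√(2mqV), we solve for V:

λ² = h²/(2mqV)
V = h²/(2mqλ²)
V = (6.626 × 10^-34 J·s)² / (2 × 1.67 × 10^-27 kg × 1.602 × 10^-19 C × (3.40 × 10^-11 m)²)
V = 7.10 × 10^-1 V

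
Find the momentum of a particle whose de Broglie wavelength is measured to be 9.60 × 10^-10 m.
6.90 × 10^-25 kg·m/s

From the de Broglie relation λ = h/p, we solve for p:

p = h/λ
p = (6.626 × 10^-34 J·s) / (9.60 × 10^-10 m)
p = 6.90 × 10^-25 kg·m/s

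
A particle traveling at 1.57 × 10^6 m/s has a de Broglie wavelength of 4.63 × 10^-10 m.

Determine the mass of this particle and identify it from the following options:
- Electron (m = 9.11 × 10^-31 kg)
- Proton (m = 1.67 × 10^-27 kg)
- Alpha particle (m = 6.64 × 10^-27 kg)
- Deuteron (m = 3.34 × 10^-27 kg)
The particle is an electron.

From λ = h/(mv), solve for mass:

m = h/(λv)
m = (6.626 × 10^-34 J·s) / (4.63 × 10^-10 m × 1.57 × 10^6 m/s)
m = 9.12 × 10^-31 kg

Comparing with the listed masses, this is closest to an electron.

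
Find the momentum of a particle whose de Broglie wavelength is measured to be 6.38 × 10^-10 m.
1.04 × 10^-24 kg·m/s

From the de Broglie relation λ = h/p, we solve for p:

p = h/λ
p = (6.626 × 10^-34 J·s) / (6.38 × 10^-10 m)
p = 1.04 × 10^-24 kg·m/s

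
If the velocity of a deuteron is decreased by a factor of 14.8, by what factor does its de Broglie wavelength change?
The wavelength increases by a factor of 14.8.

From λ = h/(mv), the wavelength is inversely proportional to velocity:

λ ∝ 1/v

If v → v/14.8, then λ → 14.8λ

When velocity is decreased by a factor of 14.8, the wavelength increases by a factor of 14.8.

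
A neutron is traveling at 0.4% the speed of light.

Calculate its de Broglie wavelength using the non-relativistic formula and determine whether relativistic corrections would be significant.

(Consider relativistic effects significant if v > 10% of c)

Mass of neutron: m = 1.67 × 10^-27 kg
No, relativistic corrections are not needed.

Using the non-relativistic de Broglie formula λ = h/(mv):

v = 0.4% × c = 1.199 × 10^6 m/s

λ = h/(mv)
λ = (6.626 × 10^-34 J·s) / (1.67 × 10^-27 kg × 1.199 × 10^6 m/s)
λ = 3.31 × 10^-13 m

Since v = 0.4% of c < 10% of c, relativistic corrections are NOT significant and this non-relativistic result is a good approximation.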